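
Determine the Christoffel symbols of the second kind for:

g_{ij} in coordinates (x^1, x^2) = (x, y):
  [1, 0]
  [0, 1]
Using Γ^k_{ij} = (1/2) g^{km} (∂_i g_{mj} + ∂_j g_{mi} - ∂_m g_{ij}); the metric is diagonal, so only the m = k term contributes.
Every metric component is constant, so all ∂_m g_{ij} = 0 and every Christoffel symbol vanishes.
All Christoffel symbols are zero.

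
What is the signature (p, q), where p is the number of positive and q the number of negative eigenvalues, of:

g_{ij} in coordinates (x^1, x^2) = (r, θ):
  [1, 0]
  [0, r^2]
The metric is diagonal, so its eigenvalues are the diagonal entries: 1, r^2 (at a generic point, where coordinate-dependent entries are positive).
2 positive, 0 negative.
(2, 0) - Riemannian (positive definite)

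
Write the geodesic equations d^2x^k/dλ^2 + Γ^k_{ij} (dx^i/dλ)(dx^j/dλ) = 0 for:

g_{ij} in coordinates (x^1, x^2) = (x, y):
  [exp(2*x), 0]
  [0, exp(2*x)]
Geodesic equation: d^2x^k/dλ^2 + Γ^k_{ij} (dx^i/dλ)(dx^j/dλ) = 0.
Non-zero Christoffel symbols:
Γ^x_{x x} = 1
Γ^x_{y y} = -1
Γ^y_{x y} = 1
Substituting (the symmetric pair Γ^k_{ij}, Γ^k_{ji} combines into a factor 2):
d^2x/dλ^2 + (dx/dλ)^2 - (dy/dλ)^2 = 0
d^2y/dλ^2 + 2 (dx/dλ)(dy/dλ) = 0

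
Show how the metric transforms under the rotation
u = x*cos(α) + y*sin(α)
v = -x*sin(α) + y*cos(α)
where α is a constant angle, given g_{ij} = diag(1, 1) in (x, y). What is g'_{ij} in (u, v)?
Invert the transformation: x = u*cos(α) - v*sin(α), y = u*sin(α) + v*cos(α)
g'_{ij} = (∂x^k/∂x'^i)(∂x^l/∂x'^j) g_{kl}; with g_{kl} = δ_{kl} this is Σ_k (∂x^k/∂x'^i)(∂x^k/∂x'^j).
Jacobian: ∂x/∂u = cos(α), ∂x/∂v = -sin(α), ∂y/∂u = sin(α), ∂y/∂v = cos(α)
g'_{uu} = (cos(α))(cos(α)) + (sin(α))(sin(α)) = 1
g'_{uv} = (cos(α))(-sin(α)) + (sin(α))(cos(α)) = 0
g'_{vv} = (-sin(α))(-sin(α)) + (cos(α))(cos(α)) = 1
g'_{ij} = diag(1, 1)
The Euclidean metric is invariant under rotations.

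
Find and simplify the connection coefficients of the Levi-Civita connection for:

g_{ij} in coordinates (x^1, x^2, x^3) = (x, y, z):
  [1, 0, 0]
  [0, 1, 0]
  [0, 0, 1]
Using Γ^k_{ij} = (1/2) g^{km} (∂_i g_{mj} + ∂_j g_{mi} - ∂_m g_{ij}); the metric is diagonal, so only the m = k term contributes.
Every metric component is constant, so all ∂_m g_{ij} = 0 and every Christoffel symbol vanishes.
All Christoffel symbols are zero.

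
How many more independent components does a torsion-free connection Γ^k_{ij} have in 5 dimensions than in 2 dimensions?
Independent components in n dimensions: n × n(n+1)/2 = n^2(n+1)/2.
5D: 5 × 15 = 75
2D: 2 × 3 = 6
Difference = 75 - 6 = 69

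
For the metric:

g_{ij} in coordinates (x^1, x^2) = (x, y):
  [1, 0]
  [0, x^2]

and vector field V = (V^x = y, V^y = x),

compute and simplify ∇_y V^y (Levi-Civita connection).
Non-zero Christoffel symbols:
Γ^x_{y y} = -x
Γ^y_{x y} = 1/x
∇_y V^y = ∂_y V^y + Γ^y_{y j} V^j
  = (0) + (1/x)(y) + (0)(x)
  = y/x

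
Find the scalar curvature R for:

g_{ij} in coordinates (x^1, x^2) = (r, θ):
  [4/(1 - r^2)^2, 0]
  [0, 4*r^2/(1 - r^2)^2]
Non-zero Christoffel symbols (Γ^k_{ij} = Γ^k_{ji}):
Γ^r_{r r} = 2*r/(1 - r^2)
Γ^r_{θ θ} = (r^3 + r)/(r^2 - 1)
Γ^θ_{r θ} = (-r^2 - 1)/(r^3 - r)
Ricci tensor (R_{ij} = R^k_{ikj}): R_{rr} = -4/(r^2 - 1)^2, R_{rθ} = 0, R_{θθ} = -4*r^2/(r^2 - 1)^2
Inverse metric: g^{rr} = (1 - r^2)^2/4, g^{θθ} = (1 - r^2)^2/(4*r^2)
R = g^{ij} R_{ij} = ((1 - r^2)^2/4)(-4/(r^2 - 1)^2) + ((1 - r^2)^2/(4*r^2))(-4*r^2/(r^2 - 1)^2) = -2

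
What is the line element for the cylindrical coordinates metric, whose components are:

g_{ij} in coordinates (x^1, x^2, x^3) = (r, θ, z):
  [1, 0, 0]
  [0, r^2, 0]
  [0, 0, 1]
ds^2 = g_{ij} dx^i dx^j; only the non-zero components contribute.
ds^2 = dr^2 + r^2 dθ^2 + dz^2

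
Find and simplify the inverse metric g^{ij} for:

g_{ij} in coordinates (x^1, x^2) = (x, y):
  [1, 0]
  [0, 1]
The metric is diagonal, so g^{ij} is diagonal with entries 1/g_{ii}: diag(1, 1).
g^{ij}:
  [1, 0]
  [0, 1]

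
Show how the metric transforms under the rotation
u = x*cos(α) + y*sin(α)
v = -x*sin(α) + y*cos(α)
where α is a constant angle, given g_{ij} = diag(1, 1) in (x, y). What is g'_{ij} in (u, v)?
Invert the transformation: x = u*cos(α) - v*sin(α), y = u*sin(α) + v*cos(α)
g'_{ij} = (∂x^k/∂x'^i)(∂x^l/∂x'^j) g_{kl}; with g_{kl} = δ_{kl} this is Σ_k (∂x^k/∂x'^i)(∂x^k/∂x'^j).
Jacobian: ∂x/∂u = cos(α), ∂x/∂v = -sin(α), ∂y/∂u = sin(α), ∂y/∂v = cos(α)
g'_{uu} = (cos(α))(cos(α)) + (sin(α))(sin(α)) = 1
g'_{uv} = (cos(α))(-sin(α)) + (sin(α))(cos(α)) = 0
g'_{vv} = (-sin(α))(-sin(α)) + (cos(α))(cos(α)) = 1
g'_{ij} = diag(1, 1)
The Euclidean metric is invariant under rotations.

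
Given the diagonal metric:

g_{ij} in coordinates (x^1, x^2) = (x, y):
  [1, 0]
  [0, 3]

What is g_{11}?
With x^1 = x, x^2 = y, g_{11} = g_{xx} is the row-1, column-1 entry of the matrix.
g_{11} = 1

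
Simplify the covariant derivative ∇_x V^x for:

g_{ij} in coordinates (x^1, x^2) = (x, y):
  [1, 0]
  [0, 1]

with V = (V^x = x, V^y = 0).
All Christoffel symbols are zero.
∇_x V^x = ∂_x V^x + Γ^x_{x j} V^j
  = (1) + (0)(x) + (0)(0)
  = 1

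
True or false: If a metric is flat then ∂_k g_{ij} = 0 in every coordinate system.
Flatness means R^i_{jkl} = 0; the components can still vary, e.g. the flat plane in polar coordinates has g_{θθ} = r^2.
False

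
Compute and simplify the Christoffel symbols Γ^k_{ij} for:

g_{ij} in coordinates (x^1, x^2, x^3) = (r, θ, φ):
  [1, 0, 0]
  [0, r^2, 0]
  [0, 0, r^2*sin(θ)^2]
Using Γ^k_{ij} = (1/2) g^{km} (∂_i g_{mj} + ∂_j g_{mi} - ∂_m g_{ij}); the metric is diagonal, so only the m = k term contributes.
Non-zero symbols (using the symmetry Γ^k_{ij} = Γ^k_{ji}):
Γ^r_{θ θ} = (1/2) g^{rr} (∂_θ g_{rθ} + ∂_θ g_{rθ} - ∂_r g_{θθ}) = (1/2)(1)((0) + (0) - (2*r)) = -r
Γ^r_{φ φ} = (1/2) g^{rr} (∂_φ g_{rφ} + ∂_φ g_{rφ} - ∂_r g_{φφ}) = (1/2)(1)((0) + (0) - (2*r*sin(θ)^2)) = -r*sin(θ)^2
Γ^θ_{r θ} = (1/2) g^{θθ} (∂_r g_{θθ} + ∂_θ g_{θr} - ∂_θ g_{rθ}) = (1/2)(1/r^2)((2*r) + (0) - (0)) = 1/r
Γ^θ_{φ φ} = (1/2) g^{θθ} (∂_φ g_{θφ} + ∂_φ g_{θφ} - ∂_θ g_{φφ}) = (1/2)(1/r^2)((0) + (0) - (r^2*sin(2*θ))) = -sin(2*θ)/2
Γ^φ_{r φ} = (1/2) g^{φφ} (∂_r g_{φφ} + ∂_φ g_{φr} - ∂_φ g_{rφ}) = (1/2)(1/(r^2*sin(θ)^2))((2*r*sin(θ)^2) + (0) - (0)) = 1/r
Γ^φ_{θ φ} = (1/2) g^{φφ} (∂_θ g_{φφ} + ∂_φ g_{φθ} - ∂_φ g_{θφ}) = (1/2)(1/(r^2*sin(θ)^2))((r^2*sin(2*θ)) + (0) - (0)) = 1/tan(θ)
All other Christoffel symbols are zero.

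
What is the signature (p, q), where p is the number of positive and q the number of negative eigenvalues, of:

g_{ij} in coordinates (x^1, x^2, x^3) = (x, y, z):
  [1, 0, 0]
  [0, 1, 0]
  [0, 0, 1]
The metric is diagonal, so its eigenvalues are the diagonal entries: 1, 1, 1 (at a generic point, where coordinate-dependent entries are positive).
3 positive, 0 negative.
(3, 0) - Riemannian (positive definite)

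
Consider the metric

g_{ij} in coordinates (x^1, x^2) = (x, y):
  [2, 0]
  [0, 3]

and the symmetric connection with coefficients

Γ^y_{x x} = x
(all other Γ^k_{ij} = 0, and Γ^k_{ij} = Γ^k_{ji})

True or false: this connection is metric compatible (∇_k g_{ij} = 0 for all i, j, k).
Using ∇_k g_{ij} = ∂_k g_{ij} - Γ^m_{ki} g_{mj} - Γ^m_{kj} g_{im}:
∇_x g_{xy} = (0) - (3*x) - (0) = -3*x ≠ 0
So the connection is not metric compatible (it is not the Levi-Civita connection).
False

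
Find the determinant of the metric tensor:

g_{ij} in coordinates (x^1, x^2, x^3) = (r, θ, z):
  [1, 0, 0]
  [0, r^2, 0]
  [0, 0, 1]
Diagonal metric: det(g) = g_{11}·g_{22}·g_{33}
= (1)·(r^2)·(1)
det(g) = r^2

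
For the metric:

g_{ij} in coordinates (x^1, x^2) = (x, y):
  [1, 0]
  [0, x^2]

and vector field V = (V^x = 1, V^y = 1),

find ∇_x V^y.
Non-zero Christoffel symbols:
Γ^x_{y y} = -x
Γ^y_{x y} = 1/x
∇_x V^y = ∂_x V^y + Γ^y_{x j} V^j
  = (0) + (0)(1) + (1/x)(1)
  = 1/x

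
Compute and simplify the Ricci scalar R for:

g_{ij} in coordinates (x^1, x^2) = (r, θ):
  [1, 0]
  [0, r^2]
Non-zero Christoffel symbols (Γ^k_{ij} = Γ^k_{ji}):
Γ^r_{θ θ} = -r
Γ^θ_{r θ} = 1/r
Ricci tensor (R_{ij} = R^k_{ikj}): R_{rr} = 0, R_{rθ} = 0, R_{θθ} = 0
Inverse metric: g^{rr} = 1, g^{θθ} = 1/r^2
R = g^{ij} R_{ij} = (1)(0) + (1/r^2)(0) = 0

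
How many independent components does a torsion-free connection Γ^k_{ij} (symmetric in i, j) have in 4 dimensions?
Γ^k_{ij} has n choices for the upper index and n(n+1)/2 independent symmetric lower index pairs.
Total = 4 × 4×5/2 = 4 × 10 = 40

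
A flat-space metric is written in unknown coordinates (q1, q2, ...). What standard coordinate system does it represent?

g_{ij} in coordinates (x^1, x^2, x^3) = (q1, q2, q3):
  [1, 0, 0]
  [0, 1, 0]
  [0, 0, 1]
All components are constant and the metric is the identity, i.e. orthonormal rectilinear coordinates.
Cartesian (3D) coordinates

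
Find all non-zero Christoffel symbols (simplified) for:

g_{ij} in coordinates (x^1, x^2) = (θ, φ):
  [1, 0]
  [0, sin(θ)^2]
Using Γ^k_{ij} = (1/2) g^{km} (∂_i g_{mj} + ∂_j g_{mi} - ∂_m g_{ij}); the metric is diagonal, so only the m = k term contributes.
Non-zero symbols (using the symmetry Γ^k_{ij} = Γ^k_{ji}):
Γ^θ_{φ φ} = (1/2) g^{θθ} (∂_φ g_{θφ} + ∂_φ g_{θφ} - ∂_θ g_{φφ}) = (1/2)(1)((0) + (0) - (sin(2*θ))) = -sin(2*θ)/2
Γ^φ_{θ φ} = (1/2) g^{φφ} (∂_θ g_{φφ} + ∂_φ g_{φθ} - ∂_φ g_{θφ}) = (1/2)(1/sin(θ)^2)((sin(2*θ)) + (0) - (0)) = 1/tan(θ)
All other Christoffel symbols are zero.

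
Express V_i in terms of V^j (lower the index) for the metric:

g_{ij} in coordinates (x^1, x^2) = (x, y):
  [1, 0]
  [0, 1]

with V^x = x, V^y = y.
V_i = g_{ij} V^j:
V_x = (1)(x) + (0)(y) = x
V_y = (0)(x) + (1)(y) = y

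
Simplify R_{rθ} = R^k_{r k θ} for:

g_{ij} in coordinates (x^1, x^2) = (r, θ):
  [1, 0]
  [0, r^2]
Non-zero Christoffel symbols (Γ^k_{ij} = Γ^k_{ji}):
Γ^r_{θ θ} = -r
Γ^θ_{r θ} = 1/r
R^r_{r r θ} = 0 (a repeated index in an antisymmetric pair)
R^θ_{r θ θ} = 0 (a repeated index in an antisymmetric pair)
R_{rθ} = R^r_{r r θ} + R^θ_{r θ θ} = (0) + (0) = 0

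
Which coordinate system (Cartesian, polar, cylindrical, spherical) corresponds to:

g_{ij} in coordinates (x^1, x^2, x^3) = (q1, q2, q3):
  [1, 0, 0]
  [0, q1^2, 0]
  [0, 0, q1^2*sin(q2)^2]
The line element ds^2 = dq1^2 + q1^2 dq2^2 + q1^2 sin(q2)^2 dq3^2 is dr^2 + r^2 dθ^2 + r^2 sin(θ)^2 dφ^2 with q1 = r, q2 = θ, q3 = φ.
spherical coordinates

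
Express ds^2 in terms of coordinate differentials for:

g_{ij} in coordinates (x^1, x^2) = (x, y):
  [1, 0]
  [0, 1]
ds^2 = g_{ij} dx^i dx^j; only the non-zero components contribute.
ds^2 = dx^2 + dy^2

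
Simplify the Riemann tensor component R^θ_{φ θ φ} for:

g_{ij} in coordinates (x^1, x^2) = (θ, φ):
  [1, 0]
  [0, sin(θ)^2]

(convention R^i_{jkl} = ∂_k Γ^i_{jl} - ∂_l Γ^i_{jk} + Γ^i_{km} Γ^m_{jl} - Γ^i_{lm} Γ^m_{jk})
Non-zero Christoffel symbols (Γ^k_{ij} = Γ^k_{ji}):
Γ^θ_{φ φ} = -sin(2*θ)/2
Γ^φ_{θ φ} = 1/tan(θ)
R^θ_{φ θ φ} = ∂_θ Γ^θ_{φ φ} - ∂_φ Γ^θ_{φ θ} + Γ^θ_{θ m} Γ^m_{φ φ} - Γ^θ_{φ m} Γ^m_{φ θ}
  = (-cos(2*θ)) - (0) + (0) - (-cos(θ)^2) = sin(θ)^2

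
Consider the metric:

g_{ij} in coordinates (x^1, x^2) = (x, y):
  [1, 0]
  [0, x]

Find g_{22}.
With x^1 = x, x^2 = y, g_{22} = g_{yy} is the row-2, column-2 entry of the matrix.
g_{22} = x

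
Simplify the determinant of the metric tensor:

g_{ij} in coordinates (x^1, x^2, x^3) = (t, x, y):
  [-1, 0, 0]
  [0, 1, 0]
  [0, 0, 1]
Diagonal metric: det(g) = g_{11}·g_{22}·g_{33}
= (-1)·(1)·(1)
det(g) = -1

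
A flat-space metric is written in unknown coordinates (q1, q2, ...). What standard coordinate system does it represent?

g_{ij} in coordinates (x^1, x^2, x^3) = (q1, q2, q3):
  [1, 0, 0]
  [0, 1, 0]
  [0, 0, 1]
All components are constant and the metric is the identity, i.e. orthonormal rectilinear coordinates.
Cartesian (3D) coordinates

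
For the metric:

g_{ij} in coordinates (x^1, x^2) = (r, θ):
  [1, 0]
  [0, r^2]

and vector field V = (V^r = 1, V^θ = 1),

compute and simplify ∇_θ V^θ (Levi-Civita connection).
Non-zero Christoffel symbols:
Γ^r_{θ θ} = -r
Γ^θ_{r θ} = 1/r
∇_θ V^θ = ∂_θ V^θ + Γ^θ_{θ j} V^j
  = (0) + (1/r)(1) + (0)(1)
  = 1/r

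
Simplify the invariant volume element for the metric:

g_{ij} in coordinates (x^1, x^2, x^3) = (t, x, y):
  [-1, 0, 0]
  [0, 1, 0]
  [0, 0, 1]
det(g) = -1
√|det(g)| = 1
Volume element: dV = 1 dt dx dy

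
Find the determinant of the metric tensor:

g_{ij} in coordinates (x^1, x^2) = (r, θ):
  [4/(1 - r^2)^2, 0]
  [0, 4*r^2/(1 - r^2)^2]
For a 2×2 metric: det(g) = g_{11}·g_{22} - g_{12}·g_{21}
= (4/(1 - r^2)^2)·(4*r^2/(1 - r^2)^2) - (0)·(0)
= 16*r^2/(1 - r^2)^4 - 0
det(g) = 16*r^2/(1 - r^2)^4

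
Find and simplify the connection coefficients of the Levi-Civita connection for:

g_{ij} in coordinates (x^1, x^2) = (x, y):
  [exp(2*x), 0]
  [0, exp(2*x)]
Using Γ^k_{ij} = (1/2) g^{km} (∂_i g_{mj} + ∂_j g_{mi} - ∂_m g_{ij}); the metric is diagonal, so only the m = k term contributes.
Non-zero symbols (using the symmetry Γ^k_{ij} = Γ^k_{ji}):
Γ^x_{x x} = (1/2) g^{xx} (∂_x g_{xx} + ∂_x g_{xx} - ∂_x g_{xx}) = (1/2)(exp(-2*x))((2*exp(2*x)) + (2*exp(2*x)) - (2*exp(2*x))) = 1
Γ^x_{y y} = (1/2) g^{xx} (∂_y g_{xy} + ∂_y g_{xy} - ∂_x g_{yy}) = (1/2)(exp(-2*x))((0) + (0) - (2*exp(2*x))) = -1
Γ^y_{x y} = (1/2) g^{yy} (∂_x g_{yy} + ∂_y g_{yx} - ∂_y g_{xy}) = (1/2)(exp(-2*x))((2*exp(2*x)) + (0) - (0)) = 1
All other Christoffel symbols are zero.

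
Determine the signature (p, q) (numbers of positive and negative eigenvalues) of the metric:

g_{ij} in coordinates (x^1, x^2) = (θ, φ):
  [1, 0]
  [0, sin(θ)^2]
The metric is diagonal, so its eigenvalues are the diagonal entries: 1, sin(θ)^2 (at a generic point, where coordinate-dependent entries are positive).
2 positive, 0 negative.
(2, 0) - Riemannian (positive definite)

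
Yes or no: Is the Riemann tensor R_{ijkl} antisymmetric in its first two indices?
R_{ijkl} = -R_{jikl} (follows from metric compatibility).
Yes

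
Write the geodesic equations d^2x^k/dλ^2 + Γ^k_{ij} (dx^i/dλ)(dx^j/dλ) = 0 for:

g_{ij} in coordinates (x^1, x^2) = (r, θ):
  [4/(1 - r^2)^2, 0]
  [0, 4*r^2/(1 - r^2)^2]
Geodesic equation: d^2x^k/dλ^2 + Γ^k_{ij} (dx^i/dλ)(dx^j/dλ) = 0.
Non-zero Christoffel symbols:
Γ^r_{r r} = 2*r/(1 - r^2)
Γ^r_{θ θ} = (r^3 + r)/(r^2 - 1)
Γ^θ_{r θ} = (-r^2 - 1)/(r^3 - r)
Substituting (the symmetric pair Γ^k_{ij}, Γ^k_{ji} combines into a factor 2):
d^2r/dλ^2 + (2*r/(1 - r^2)) (dr/dλ)^2 + ((r^3 + r)/(r^2 - 1)) (dθ/dλ)^2 = 0
d^2θ/dλ^2 + ((-2*r^2 - 2)/(r^3 - r)) (dr/dλ)(dθ/dλ) = 0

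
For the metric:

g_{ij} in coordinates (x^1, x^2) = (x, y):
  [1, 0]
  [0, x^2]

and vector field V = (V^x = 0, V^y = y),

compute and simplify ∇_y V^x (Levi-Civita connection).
Non-zero Christoffel symbols:
Γ^x_{y y} = -x
Γ^y_{x y} = 1/x
∇_y V^x = ∂_y V^x + Γ^x_{y j} V^j
  = (0) + (0)(0) + (-x)(y)
  = -x*y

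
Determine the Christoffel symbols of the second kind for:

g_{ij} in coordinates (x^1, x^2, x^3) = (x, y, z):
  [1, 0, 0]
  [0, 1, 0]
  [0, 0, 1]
Using Γ^k_{ij} = (1/2) g^{km} (∂_i g_{mj} + ∂_j g_{mi} - ∂_m g_{ij}); the metric is diagonal, so only the m = k term contributes.
Every metric component is constant, so all ∂_m g_{ij} = 0 and every Christoffel symbol vanishes.
All Christoffel symbols are zero.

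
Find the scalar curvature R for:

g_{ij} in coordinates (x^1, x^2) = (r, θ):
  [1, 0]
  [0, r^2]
Non-zero Christoffel symbols (Γ^k_{ij} = Γ^k_{ji}):
Γ^r_{θ θ} = -r
Γ^θ_{r θ} = 1/r
Ricci tensor (R_{ij} = R^k_{ikj}): R_{rr} = 0, R_{rθ} = 0, R_{θθ} = 0
Inverse metric: g^{rr} = 1, g^{θθ} = 1/r^2
R = g^{ij} R_{ij} = (1)(0) + (1/r^2)(0) = 0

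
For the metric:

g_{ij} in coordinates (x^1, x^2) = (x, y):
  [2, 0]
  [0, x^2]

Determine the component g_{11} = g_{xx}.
With x^1 = x, x^2 = y, g_{11} = g_{xx} is the row-1, column-1 entry of the matrix.
g_{11} = 2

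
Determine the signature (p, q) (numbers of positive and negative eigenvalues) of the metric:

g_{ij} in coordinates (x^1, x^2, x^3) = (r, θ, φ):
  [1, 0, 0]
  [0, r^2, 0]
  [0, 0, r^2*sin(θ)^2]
The metric is diagonal, so its eigenvalues are the diagonal entries: 1, r^2, r^2*sin(θ)^2 (at a generic point, where coordinate-dependent entries are positive).
3 positive, 0 negative.
(3, 0) - Riemannian (positive definite)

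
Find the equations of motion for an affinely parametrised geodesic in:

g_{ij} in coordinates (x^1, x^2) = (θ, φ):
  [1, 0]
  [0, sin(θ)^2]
Geodesic equation: d^2x^k/dλ^2 + Γ^k_{ij} (dx^i/dλ)(dx^j/dλ) = 0.
Non-zero Christoffel symbols:
Γ^θ_{φ φ} = -sin(2*θ)/2
Γ^φ_{θ φ} = 1/tan(θ)
Substituting (the symmetric pair Γ^k_{ij}, Γ^k_{ji} combines into a factor 2):
d^2θ/dλ^2 - (sin(2*θ)/2) (dφ/dλ)^2 = 0
d^2φ/dλ^2 + (2/tan(θ)) (dθ/dλ)(dφ/dλ) = 0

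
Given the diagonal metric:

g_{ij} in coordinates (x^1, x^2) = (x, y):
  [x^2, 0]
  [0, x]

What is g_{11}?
With x^1 = x, x^2 = y, g_{11} = g_{xx} is the row-1, column-1 entry of the matrix.
g_{11} = x^2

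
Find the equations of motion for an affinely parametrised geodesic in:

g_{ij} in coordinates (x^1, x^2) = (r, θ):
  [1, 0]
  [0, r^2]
Geodesic equation: d^2x^k/dλ^2 + Γ^k_{ij} (dx^i/dλ)(dx^j/dλ) = 0.
Non-zero Christoffel symbols:
Γ^r_{θ θ} = -r
Γ^θ_{r θ} = 1/r
Substituting (the symmetric pair Γ^k_{ij}, Γ^k_{ji} combines into a factor 2):
d^2r/dλ^2 - r (dθ/dλ)^2 = 0
d^2θ/dλ^2 + (2/r) (dr/dλ)(dθ/dλ) = 0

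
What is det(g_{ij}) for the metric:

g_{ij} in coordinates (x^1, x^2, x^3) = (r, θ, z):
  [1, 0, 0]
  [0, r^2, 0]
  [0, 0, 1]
Diagonal metric: det(g) = g_{11}·g_{22}·g_{33}
= (1)·(r^2)·(1)
det(g) = r^2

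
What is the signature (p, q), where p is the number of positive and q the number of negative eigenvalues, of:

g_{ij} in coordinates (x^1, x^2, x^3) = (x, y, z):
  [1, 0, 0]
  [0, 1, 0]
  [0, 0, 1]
The metric is diagonal, so its eigenvalues are the diagonal entries: 1, 1, 1 (at a generic point, where coordinate-dependent entries are positive).
3 positive, 0 negative.
(3, 0) - Riemannian (positive definite)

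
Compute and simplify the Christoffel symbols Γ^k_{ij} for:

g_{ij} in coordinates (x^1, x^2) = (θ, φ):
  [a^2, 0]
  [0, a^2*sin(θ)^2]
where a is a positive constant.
Using Γ^k_{ij} = (1/2) g^{km} (∂_i g_{mj} + ∂_j g_{mi} - ∂_m g_{ij}); the metric is diagonal, so only the m = k term contributes.
Non-zero symbols (using the symmetry Γ^k_{ij} = Γ^k_{ji}):
Γ^θ_{φ φ} = (1/2) g^{θθ} (∂_φ g_{θφ} + ∂_φ g_{θφ} - ∂_θ g_{φφ}) = (1/2)(1/a^2)((0) + (0) - (a^2*sin(2*θ))) = -sin(2*θ)/2
Γ^φ_{θ φ} = (1/2) g^{φφ} (∂_θ g_{φφ} + ∂_φ g_{φθ} - ∂_φ g_{θφ}) = (1/2)(1/(a^2*sin(θ)^2))((a^2*sin(2*θ)) + (0) - (0)) = 1/tan(θ)
All other Christoffel symbols are zero.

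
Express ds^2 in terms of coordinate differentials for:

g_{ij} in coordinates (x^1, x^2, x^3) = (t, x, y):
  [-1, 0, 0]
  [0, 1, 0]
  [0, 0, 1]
ds^2 = g_{ij} dx^i dx^j; only the non-zero components contribute.
ds^2 = -dt^2 + dx^2 + dy^2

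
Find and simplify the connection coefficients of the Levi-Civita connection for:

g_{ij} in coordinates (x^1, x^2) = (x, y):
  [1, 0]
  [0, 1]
Using Γ^k_{ij} = (1/2) g^{km} (∂_i g_{mj} + ∂_j g_{mi} - ∂_m g_{ij}); the metric is diagonal, so only the m = k term contributes.
Every metric component is constant, so all ∂_m g_{ij} = 0 and every Christoffel symbol vanishes.
All Christoffel symbols are zero.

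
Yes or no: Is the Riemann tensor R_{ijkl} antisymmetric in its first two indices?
R_{ijkl} = -R_{jikl} (follows from metric compatibility).
Yes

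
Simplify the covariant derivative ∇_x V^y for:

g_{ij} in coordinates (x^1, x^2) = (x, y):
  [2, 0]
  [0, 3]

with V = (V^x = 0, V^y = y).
All Christoffel symbols are zero.
∇_x V^y = ∂_x V^y + Γ^y_{x j} V^j
  = (0) + (0)(0) + (0)(y)
  = 0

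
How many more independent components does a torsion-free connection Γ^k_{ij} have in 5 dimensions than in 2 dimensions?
Independent components in n dimensions: n × n(n+1)/2 = n^2(n+1)/2.
5D: 5 × 15 = 75
2D: 2 × 3 = 6
Difference = 75 - 6 = 69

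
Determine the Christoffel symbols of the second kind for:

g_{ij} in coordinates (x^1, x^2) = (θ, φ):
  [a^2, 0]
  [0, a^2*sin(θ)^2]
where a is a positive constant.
Using Γ^k_{ij} = (1/2) g^{km} (∂_i g_{mj} + ∂_j g_{mi} - ∂_m g_{ij}); the metric is diagonal, so only the m = k term contributes.
Non-zero symbols (using the symmetry Γ^k_{ij} = Γ^k_{ji}):
Γ^θ_{φ φ} = (1/2) g^{θθ} (∂_φ g_{θφ} + ∂_φ g_{θφ} - ∂_θ g_{φφ}) = (1/2)(1/a^2)((0) + (0) - (a^2*sin(2*θ))) = -sin(2*θ)/2
Γ^φ_{θ φ} = (1/2) g^{φφ} (∂_θ g_{φφ} + ∂_φ g_{φθ} - ∂_φ g_{θφ}) = (1/2)(1/(a^2*sin(θ)^2))((a^2*sin(2*θ)) + (0) - (0)) = 1/tan(θ)
All other Christoffel symbols are zero.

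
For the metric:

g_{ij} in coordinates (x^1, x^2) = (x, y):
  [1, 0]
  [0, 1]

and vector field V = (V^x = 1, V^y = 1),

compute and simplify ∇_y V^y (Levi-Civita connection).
All Christoffel symbols are zero.
∇_y V^y = ∂_y V^y + Γ^y_{y j} V^j
  = (0) + (0)(1) + (0)(1)
  = 0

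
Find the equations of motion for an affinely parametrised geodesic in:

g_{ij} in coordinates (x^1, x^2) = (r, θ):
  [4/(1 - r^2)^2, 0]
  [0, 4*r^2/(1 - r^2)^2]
Geodesic equation: d^2x^k/dλ^2 + Γ^k_{ij} (dx^i/dλ)(dx^j/dλ) = 0.
Non-zero Christoffel symbols:
Γ^r_{r r} = 2*r/(1 - r^2)
Γ^r_{θ θ} = (r^3 + r)/(r^2 - 1)
Γ^θ_{r θ} = (-r^2 - 1)/(r^3 - r)
Substituting (the symmetric pair Γ^k_{ij}, Γ^k_{ji} combines into a factor 2):
d^2r/dλ^2 + (2*r/(1 - r^2)) (dr/dλ)^2 + ((r^3 + r)/(r^2 - 1)) (dθ/dλ)^2 = 0
d^2θ/dλ^2 + ((-2*r^2 - 2)/(r^3 - r)) (dr/dλ)(dθ/dλ) = 0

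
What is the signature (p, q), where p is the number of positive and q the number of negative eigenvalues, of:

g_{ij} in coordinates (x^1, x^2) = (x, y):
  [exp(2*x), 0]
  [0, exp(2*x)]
The metric is diagonal, so its eigenvalues are the diagonal entries: exp(2*x), exp(2*x) (at a generic point, where coordinate-dependent entries are positive).
2 positive, 0 negative.
(2, 0) - Riemannian (positive definite)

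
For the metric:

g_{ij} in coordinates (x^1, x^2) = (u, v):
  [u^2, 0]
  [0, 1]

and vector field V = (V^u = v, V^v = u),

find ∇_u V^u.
Non-zero Christoffel symbols:
Γ^u_{u u} = 1/u
∇_u V^u = ∂_u V^u + Γ^u_{u j} V^j
  = (0) + (1/u)(v) + (0)(u)
  = v/u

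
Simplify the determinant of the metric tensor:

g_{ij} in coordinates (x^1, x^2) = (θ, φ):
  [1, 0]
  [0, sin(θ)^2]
For a 2×2 metric: det(g) = g_{11}·g_{22} - g_{12}·g_{21}
= (1)·(sin(θ)^2) - (0)·(0)
= sin(θ)^2 - 0
det(g) = sin(θ)^2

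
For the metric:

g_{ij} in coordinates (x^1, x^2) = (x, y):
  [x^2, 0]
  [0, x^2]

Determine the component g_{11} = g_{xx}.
With x^1 = x, x^2 = y, g_{11} = g_{xx} is the row-1, column-1 entry of the matrix.
g_{11} = x^2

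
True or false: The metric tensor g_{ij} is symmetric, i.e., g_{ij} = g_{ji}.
By definition the metric is a symmetric bilinear form, g_{ij} = g_{ji}.
True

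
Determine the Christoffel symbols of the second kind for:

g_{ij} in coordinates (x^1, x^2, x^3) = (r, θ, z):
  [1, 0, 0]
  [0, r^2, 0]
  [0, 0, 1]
Using Γ^k_{ij} = (1/2) g^{km} (∂_i g_{mj} + ∂_j g_{mi} - ∂_m g_{ij}); the metric is diagonal, so only the m = k term contributes.
Non-zero symbols (using the symmetry Γ^k_{ij} = Γ^k_{ji}):
Γ^r_{θ θ} = (1/2) g^{rr} (∂_θ g_{rθ} + ∂_θ g_{rθ} - ∂_r g_{θθ}) = (1/2)(1)((0) + (0) - (2*r)) = -r
Γ^θ_{r θ} = (1/2) g^{θθ} (∂_r g_{θθ} + ∂_θ g_{θr} - ∂_θ g_{rθ}) = (1/2)(1/r^2)((2*r) + (0) - (0)) = 1/r
All other Christoffel symbols are zero.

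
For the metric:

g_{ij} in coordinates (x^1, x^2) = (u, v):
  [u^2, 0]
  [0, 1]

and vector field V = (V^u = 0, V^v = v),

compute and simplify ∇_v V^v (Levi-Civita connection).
Non-zero Christoffel symbols:
Γ^u_{u u} = 1/u
∇_v V^v = ∂_v V^v + Γ^v_{v j} V^j
  = (1) + (0)(0) + (0)(v)
  = 1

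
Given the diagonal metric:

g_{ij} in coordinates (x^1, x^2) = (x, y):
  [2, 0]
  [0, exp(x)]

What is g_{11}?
With x^1 = x, x^2 = y, g_{11} = g_{xx} is the row-1, column-1 entry of the matrix.
g_{11} = 2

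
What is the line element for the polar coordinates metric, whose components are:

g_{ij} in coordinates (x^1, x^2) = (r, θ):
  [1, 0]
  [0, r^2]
ds^2 = g_{ij} dx^i dx^j; only the non-zero components contribute.
ds^2 = dr^2 + r^2 dθ^2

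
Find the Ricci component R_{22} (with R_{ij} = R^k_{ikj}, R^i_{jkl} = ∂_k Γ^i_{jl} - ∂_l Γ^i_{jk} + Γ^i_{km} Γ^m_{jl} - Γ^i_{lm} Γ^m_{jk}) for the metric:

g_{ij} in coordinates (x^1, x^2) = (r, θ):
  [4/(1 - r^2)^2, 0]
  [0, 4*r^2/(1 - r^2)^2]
Non-zero Christoffel symbols (Γ^k_{ij} = Γ^k_{ji}):
Γ^r_{r r} = 2*r/(1 - r^2)
Γ^r_{θ θ} = (r^3 + r)/(r^2 - 1)
Γ^θ_{r θ} = (-r^2 - 1)/(r^3 - r)
R^r_{θ r θ} = ∂_r Γ^r_{θ θ} - ∂_θ Γ^r_{θ r} + Γ^r_{r m} Γ^m_{θ θ} - Γ^r_{θ m} Γ^m_{θ r}
  = ((r^4 - 4*r^2 - 1)/(r^2 - 1)^2) - (0) + (-2*r^2*(r^2 + 1)/(r^2 - 1)^2) - (-(r^2 + 1)^2/(r^2 - 1)^2) = -4*r^2/(r^2 - 1)^2
R^θ_{θ θ θ} = 0 (a repeated index in an antisymmetric pair)
R_{θθ} = R^r_{θ r θ} + R^θ_{θ θ θ} = (-4*r^2/(r^2 - 1)^2) + (0) = -4*r^2/(r^2 - 1)^2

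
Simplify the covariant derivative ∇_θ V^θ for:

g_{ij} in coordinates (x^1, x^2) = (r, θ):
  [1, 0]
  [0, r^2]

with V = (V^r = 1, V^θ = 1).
Non-zero Christoffel symbols:
Γ^r_{θ θ} = -r
Γ^θ_{r θ} = 1/r
∇_θ V^θ = ∂_θ V^θ + Γ^θ_{θ j} V^j
  = (0) + (1/r)(1) + (0)(1)
  = 1/r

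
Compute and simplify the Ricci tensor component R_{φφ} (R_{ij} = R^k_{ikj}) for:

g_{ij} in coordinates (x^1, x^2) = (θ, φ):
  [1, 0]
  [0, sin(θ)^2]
Non-zero Christoffel symbols (Γ^k_{ij} = Γ^k_{ji}):
Γ^θ_{φ φ} = -sin(2*θ)/2
Γ^φ_{θ φ} = 1/tan(θ)
R^θ_{φ θ φ} = ∂_θ Γ^θ_{φ φ} - ∂_φ Γ^θ_{φ θ} + Γ^θ_{θ m} Γ^m_{φ φ} - Γ^θ_{φ m} Γ^m_{φ θ}
  = (-cos(2*θ)) - (0) + (0) - (-cos(θ)^2) = sin(θ)^2
R^φ_{φ φ φ} = 0 (a repeated index in an antisymmetric pair)
R_{φφ} = R^θ_{φ θ φ} + R^φ_{φ φ φ} = (sin(θ)^2) + (0) = sin(θ)^2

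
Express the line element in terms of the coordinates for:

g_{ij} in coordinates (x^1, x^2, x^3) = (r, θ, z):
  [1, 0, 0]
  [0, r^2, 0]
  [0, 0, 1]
ds^2 = g_{ij} dx^i dx^j; only the non-zero components contribute.
ds^2 = dr^2 + r^2 dθ^2 + dz^2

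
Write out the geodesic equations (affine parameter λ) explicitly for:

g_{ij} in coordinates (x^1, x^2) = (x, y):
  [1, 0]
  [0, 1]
Geodesic equation: d^2x^k/dλ^2 + Γ^k_{ij} (dx^i/dλ)(dx^j/dλ) = 0.
All Christoffel symbols vanish, so the geodesics are straight lines:
d^2x/dλ^2 = 0
d^2y/dλ^2 = 0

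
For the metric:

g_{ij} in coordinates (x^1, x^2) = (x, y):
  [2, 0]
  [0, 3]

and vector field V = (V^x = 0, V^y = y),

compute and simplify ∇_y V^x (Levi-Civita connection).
All Christoffel symbols are zero.
∇_y V^x = ∂_y V^x + Γ^x_{y j} V^j
  = (0) + (0)(0) + (0)(y)
  = 0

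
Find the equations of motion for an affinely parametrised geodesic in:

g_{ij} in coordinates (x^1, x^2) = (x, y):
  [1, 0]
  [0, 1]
Geodesic equation: d^2x^k/dλ^2 + Γ^k_{ij} (dx^i/dλ)(dx^j/dλ) = 0.
All Christoffel symbols vanish, so the geodesics are straight lines:
d^2x/dλ^2 = 0
d^2y/dλ^2 = 0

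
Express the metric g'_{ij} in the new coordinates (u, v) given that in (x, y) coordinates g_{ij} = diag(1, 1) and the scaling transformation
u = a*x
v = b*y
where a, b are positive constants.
Invert the transformation: x = u/a, y = v/b
g'_{ij} = (∂x^k/∂x'^i)(∂x^l/∂x'^j) g_{kl}; with g_{kl} = δ_{kl} this is Σ_k (∂x^k/∂x'^i)(∂x^k/∂x'^j).
Jacobian: ∂x/∂u = 1/a, ∂x/∂v = 0, ∂y/∂u = 0, ∂y/∂v = 1/b
g'_{uu} = (1/a)(1/a) + (0)(0) = 1/a^2
g'_{uv} = (1/a)(0) + (0)(1/b) = 0
g'_{vv} = (0)(0) + (1/b)(1/b) = 1/b^2
g'_{ij} = diag(1/a^2, 1/b^2)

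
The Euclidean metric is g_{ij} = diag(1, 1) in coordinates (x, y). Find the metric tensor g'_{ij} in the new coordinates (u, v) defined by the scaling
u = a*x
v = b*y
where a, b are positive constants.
Invert the transformation: x = u/a, y = v/b
g'_{ij} = (∂x^k/∂x'^i)(∂x^l/∂x'^j) g_{kl}; with g_{kl} = δ_{kl} this is Σ_k (∂x^k/∂x'^i)(∂x^k/∂x'^j).
Jacobian: ∂x/∂u = 1/a, ∂x/∂v = 0, ∂y/∂u = 0, ∂y/∂v = 1/b
g'_{uu} = (1/a)(1/a) + (0)(0) = 1/a^2
g'_{uv} = (1/a)(0) + (0)(1/b) = 0
g'_{vv} = (0)(0) + (1/b)(1/b) = 1/b^2
g'_{ij} = diag(1/a^2, 1/b^2)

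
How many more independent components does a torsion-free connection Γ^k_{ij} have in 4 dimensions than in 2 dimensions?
Independent components in n dimensions: n × n(n+1)/2 = n^2(n+1)/2.
4D: 4 × 10 = 40
2D: 2 × 3 = 6
Difference = 40 - 6 = 34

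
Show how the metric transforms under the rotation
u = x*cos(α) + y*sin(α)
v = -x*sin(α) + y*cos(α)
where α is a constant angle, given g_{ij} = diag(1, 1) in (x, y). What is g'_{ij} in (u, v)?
Invert the transformation: x = u*cos(α) - v*sin(α), y = u*sin(α) + v*cos(α)
g'_{ij} = (∂x^k/∂x'^i)(∂x^l/∂x'^j) g_{kl}; with g_{kl} = δ_{kl} this is Σ_k (∂x^k/∂x'^i)(∂x^k/∂x'^j).
Jacobian: ∂x/∂u = cos(α), ∂x/∂v = -sin(α), ∂y/∂u = sin(α), ∂y/∂v = cos(α)
g'_{uu} = (cos(α))(cos(α)) + (sin(α))(sin(α)) = 1
g'_{uv} = (cos(α))(-sin(α)) + (sin(α))(cos(α)) = 0
g'_{vv} = (-sin(α))(-sin(α)) + (cos(α))(cos(α)) = 1
g'_{ij} = diag(1, 1)
The Euclidean metric is invariant under rotations.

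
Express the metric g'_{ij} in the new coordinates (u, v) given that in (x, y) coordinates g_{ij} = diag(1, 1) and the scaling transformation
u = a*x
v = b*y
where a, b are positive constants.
Invert the transformation: x = u/a, y = v/b
g'_{ij} = (∂x^k/∂x'^i)(∂x^l/∂x'^j) g_{kl}; with g_{kl} = δ_{kl} this is Σ_k (∂x^k/∂x'^i)(∂x^k/∂x'^j).
Jacobian: ∂x/∂u = 1/a, ∂x/∂v = 0, ∂y/∂u = 0, ∂y/∂v = 1/b
g'_{uu} = (1/a)(1/a) + (0)(0) = 1/a^2
g'_{uv} = (1/a)(0) + (0)(1/b) = 0
g'_{vv} = (0)(0) + (1/b)(1/b) = 1/b^2
g'_{ij} = diag(1/a^2, 1/b^2)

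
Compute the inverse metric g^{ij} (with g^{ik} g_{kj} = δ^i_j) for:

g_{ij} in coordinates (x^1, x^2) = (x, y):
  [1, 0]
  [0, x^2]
The metric is diagonal, so g^{ij} is diagonal with entries 1/g_{ii}: diag(1, 1/(x^2)).
g^{ij}:
  [1, 0]
  [0, 1/x^2]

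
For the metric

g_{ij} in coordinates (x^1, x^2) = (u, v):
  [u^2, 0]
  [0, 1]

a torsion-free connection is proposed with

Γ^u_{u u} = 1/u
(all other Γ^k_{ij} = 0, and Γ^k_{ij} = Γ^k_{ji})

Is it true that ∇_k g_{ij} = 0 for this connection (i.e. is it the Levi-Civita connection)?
Using ∇_k g_{ij} = ∂_k g_{ij} - Γ^m_{ki} g_{mj} - Γ^m_{kj} g_{im}:
e.g. ∇_u g_{uu} = (2*u) - (u) - (u) = 0
Every component ∇_k g_{ij} vanishes: the connection is metric compatible.
Yes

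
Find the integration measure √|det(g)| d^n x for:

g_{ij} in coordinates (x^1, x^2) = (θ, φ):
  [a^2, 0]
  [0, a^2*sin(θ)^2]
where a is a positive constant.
det(g) = a^4*sin(θ)^2
√|det(g)| = a^2*sin(θ) (taking 0 < θ < π so that |sin(θ)| = sin(θ))
Volume element: dV = a^2*sin(θ) dθ dφ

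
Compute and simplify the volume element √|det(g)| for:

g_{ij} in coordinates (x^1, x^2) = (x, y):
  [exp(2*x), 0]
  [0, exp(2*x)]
det(g) = exp(4*x)
√|det(g)| = exp(2*x)
Volume element: dV = exp(2*x) dx dy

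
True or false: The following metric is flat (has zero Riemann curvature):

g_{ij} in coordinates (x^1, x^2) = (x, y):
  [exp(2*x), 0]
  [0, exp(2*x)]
Non-zero Christoffel symbols:
Γ^x_{x x} = 1
Γ^x_{y y} = -1
Γ^y_{x y} = 1
Ricci tensor: R_{xx} = 0, R_{xy} = 0, R_{yy} = 0
All R_{ij} vanish; in 2 dimensions the Riemann tensor is fully determined by the Ricci tensor, so R^i_{jkl} = 0: the metric is flat (curvilinear coordinates on flat space).
True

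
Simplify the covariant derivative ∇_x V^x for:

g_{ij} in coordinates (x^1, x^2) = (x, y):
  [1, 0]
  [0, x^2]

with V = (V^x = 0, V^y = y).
Non-zero Christoffel symbols:
Γ^x_{y y} = -x
Γ^y_{x y} = 1/x
∇_x V^x = ∂_x V^x + Γ^x_{x j} V^j
  = (0) + (0)(0) + (0)(y)
  = 0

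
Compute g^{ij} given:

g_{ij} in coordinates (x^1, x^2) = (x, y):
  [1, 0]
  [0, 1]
The metric is diagonal, so g^{ij} is diagonal with entries 1/g_{ii}: diag(1, 1).
g^{ij}:
  [1, 0]
  [0, 1]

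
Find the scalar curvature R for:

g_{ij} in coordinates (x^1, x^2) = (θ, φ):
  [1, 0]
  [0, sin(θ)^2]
Non-zero Christoffel symbols (Γ^k_{ij} = Γ^k_{ji}):
Γ^θ_{φ φ} = -sin(2*θ)/2
Γ^φ_{θ φ} = 1/tan(θ)
Ricci tensor (R_{ij} = R^k_{ikj}): R_{θθ} = 1, R_{θφ} = 0, R_{φφ} = sin(θ)^2
Inverse metric: g^{θθ} = 1, g^{φφ} = 1/sin(θ)^2
R = g^{ij} R_{ij} = (1)(1) + (1/sin(θ)^2)(sin(θ)^2) = 2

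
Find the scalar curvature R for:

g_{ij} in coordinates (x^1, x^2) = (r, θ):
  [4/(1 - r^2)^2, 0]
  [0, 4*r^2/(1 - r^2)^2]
Non-zero Christoffel symbols (Γ^k_{ij} = Γ^k_{ji}):
Γ^r_{r r} = 2*r/(1 - r^2)
Γ^r_{θ θ} = (r^3 + r)/(r^2 - 1)
Γ^θ_{r θ} = (-r^2 - 1)/(r^3 - r)
Ricci tensor (R_{ij} = R^k_{ikj}): R_{rr} = -4/(r^2 - 1)^2, R_{rθ} = 0, R_{θθ} = -4*r^2/(r^2 - 1)^2
Inverse metric: g^{rr} = (1 - r^2)^2/4, g^{θθ} = (1 - r^2)^2/(4*r^2)
R = g^{ij} R_{ij} = ((1 - r^2)^2/4)(-4/(r^2 - 1)^2) + ((1 - r^2)^2/(4*r^2))(-4*r^2/(r^2 - 1)^2) = -2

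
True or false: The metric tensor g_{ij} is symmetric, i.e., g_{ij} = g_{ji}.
By definition the metric is a symmetric bilinear form, g_{ij} = g_{ji}.
True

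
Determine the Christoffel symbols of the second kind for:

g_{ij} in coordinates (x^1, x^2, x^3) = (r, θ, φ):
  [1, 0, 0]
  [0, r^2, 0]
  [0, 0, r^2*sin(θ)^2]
Using Γ^k_{ij} = (1/2) g^{km} (∂_i g_{mj} + ∂_j g_{mi} - ∂_m g_{ij}); the metric is diagonal, so only the m = k term contributes.
Non-zero symbols (using the symmetry Γ^k_{ij} = Γ^k_{ji}):
Γ^r_{θ θ} = (1/2) g^{rr} (∂_θ g_{rθ} + ∂_θ g_{rθ} - ∂_r g_{θθ}) = (1/2)(1)((0) + (0) - (2*r)) = -r
Γ^r_{φ φ} = (1/2) g^{rr} (∂_φ g_{rφ} + ∂_φ g_{rφ} - ∂_r g_{φφ}) = (1/2)(1)((0) + (0) - (2*r*sin(θ)^2)) = -r*sin(θ)^2
Γ^θ_{r θ} = (1/2) g^{θθ} (∂_r g_{θθ} + ∂_θ g_{θr} - ∂_θ g_{rθ}) = (1/2)(1/r^2)((2*r) + (0) - (0)) = 1/r
Γ^θ_{φ φ} = (1/2) g^{θθ} (∂_φ g_{θφ} + ∂_φ g_{θφ} - ∂_θ g_{φφ}) = (1/2)(1/r^2)((0) + (0) - (r^2*sin(2*θ))) = -sin(2*θ)/2
Γ^φ_{r φ} = (1/2) g^{φφ} (∂_r g_{φφ} + ∂_φ g_{φr} - ∂_φ g_{rφ}) = (1/2)(1/(r^2*sin(θ)^2))((2*r*sin(θ)^2) + (0) - (0)) = 1/r
Γ^φ_{θ φ} = (1/2) g^{φφ} (∂_θ g_{φφ} + ∂_φ g_{φθ} - ∂_φ g_{θφ}) = (1/2)(1/(r^2*sin(θ)^2))((r^2*sin(2*θ)) + (0) - (0)) = 1/tan(θ)
All other Christoffel symbols are zero.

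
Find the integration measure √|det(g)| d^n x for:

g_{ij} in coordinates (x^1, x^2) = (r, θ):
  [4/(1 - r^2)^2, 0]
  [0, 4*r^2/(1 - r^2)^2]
det(g) = 16*r^2/(1 - r^2)^4
√|det(g)| = 4*r/(r^2 - 1)^2
Volume element: dV = 4*r/(r^2 - 1)^2 dr dθ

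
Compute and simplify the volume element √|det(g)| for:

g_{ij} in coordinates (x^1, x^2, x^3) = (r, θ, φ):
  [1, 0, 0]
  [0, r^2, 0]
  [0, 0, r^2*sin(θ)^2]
det(g) = r^4*sin(θ)^2
√|det(g)| = r^2*sin(θ) (taking 0 < θ < π so that |sin(θ)| = sin(θ))
Volume element: dV = r^2*sin(θ) dr dθ dφ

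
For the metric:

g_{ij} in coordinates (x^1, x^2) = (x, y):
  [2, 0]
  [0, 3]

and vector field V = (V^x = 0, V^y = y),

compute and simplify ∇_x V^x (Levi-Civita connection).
All Christoffel symbols are zero.
∇_x V^x = ∂_x V^x + Γ^x_{x j} V^j
  = (0) + (0)(0) + (0)(y)
  = 0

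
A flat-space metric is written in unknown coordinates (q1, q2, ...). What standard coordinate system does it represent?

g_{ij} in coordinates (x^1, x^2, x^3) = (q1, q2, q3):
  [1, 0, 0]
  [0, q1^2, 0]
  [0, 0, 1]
The line element ds^2 = dq1^2 + q1^2 dq2^2 + dq3^2 is dr^2 + r^2 dθ^2 + dz^2 with q1 = r, q2 = θ, q3 = z.
cylindrical coordinates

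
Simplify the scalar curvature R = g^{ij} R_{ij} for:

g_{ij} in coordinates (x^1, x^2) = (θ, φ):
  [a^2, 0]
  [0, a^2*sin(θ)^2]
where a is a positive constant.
Non-zero Christoffel symbols (Γ^k_{ij} = Γ^k_{ji}):
Γ^θ_{φ φ} = -sin(2*θ)/2
Γ^φ_{θ φ} = 1/tan(θ)
Ricci tensor (R_{ij} = R^k_{ikj}): R_{θθ} = 1, R_{θφ} = 0, R_{φφ} = sin(θ)^2
Inverse metric: g^{θθ} = 1/a^2, g^{φφ} = 1/(a^2*sin(θ)^2)
R = g^{ij} R_{ij} = (1/a^2)(1) + (1/(a^2*sin(θ)^2))(sin(θ)^2) = 2/a^2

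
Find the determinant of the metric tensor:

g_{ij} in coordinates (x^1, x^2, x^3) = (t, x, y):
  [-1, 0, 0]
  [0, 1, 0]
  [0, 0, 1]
Diagonal metric: det(g) = g_{11}·g_{22}·g_{33}
= (-1)·(1)·(1)
det(g) = -1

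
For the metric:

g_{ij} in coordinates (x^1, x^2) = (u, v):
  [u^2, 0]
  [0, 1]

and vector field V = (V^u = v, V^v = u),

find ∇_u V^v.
Non-zero Christoffel symbols:
Γ^u_{u u} = 1/u
∇_u V^v = ∂_u V^v + Γ^v_{u j} V^j
  = (1) + (0)(v) + (0)(u)
  = 1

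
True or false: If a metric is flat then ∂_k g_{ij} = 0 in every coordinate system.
Flatness means R^i_{jkl} = 0; the components can still vary, e.g. the flat plane in polar coordinates has g_{θθ} = r^2.
False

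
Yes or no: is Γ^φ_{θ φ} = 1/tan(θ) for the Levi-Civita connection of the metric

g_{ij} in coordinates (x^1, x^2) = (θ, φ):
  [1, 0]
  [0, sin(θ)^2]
Γ^φ_{θ φ} = (1/2) g^{φφ} (∂_θ g_{φφ} + ∂_φ g_{φθ} - ∂_φ g_{θφ}) = (1/2)(1/sin(θ)^2)((sin(2*θ)) + (0) - (0)) = 1/tan(θ)
This equals the proposed value 1/tan(θ).
Yes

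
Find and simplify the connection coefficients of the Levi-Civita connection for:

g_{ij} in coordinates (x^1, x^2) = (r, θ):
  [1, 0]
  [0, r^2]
Using Γ^k_{ij} = (1/2) g^{km} (∂_i g_{mj} + ∂_j g_{mi} - ∂_m g_{ij}); the metric is diagonal, so only the m = k term contributes.
Non-zero symbols (using the symmetry Γ^k_{ij} = Γ^k_{ji}):
Γ^r_{θ θ} = (1/2) g^{rr} (∂_θ g_{rθ} + ∂_θ g_{rθ} - ∂_r g_{θθ}) = (1/2)(1)((0) + (0) - (2*r)) = -r
Γ^θ_{r θ} = (1/2) g^{θθ} (∂_r g_{θθ} + ∂_θ g_{θr} - ∂_θ g_{rθ}) = (1/2)(1/r^2)((2*r) + (0) - (0)) = 1/r
All other Christoffel symbols are zero.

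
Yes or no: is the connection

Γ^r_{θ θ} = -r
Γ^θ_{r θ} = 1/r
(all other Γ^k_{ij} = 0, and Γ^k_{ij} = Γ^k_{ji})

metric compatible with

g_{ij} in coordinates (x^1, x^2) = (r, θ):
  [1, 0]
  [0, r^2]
Using ∇_k g_{ij} = ∂_k g_{ij} - Γ^m_{ki} g_{mj} - Γ^m_{kj} g_{im}:
e.g. ∇_r g_{θθ} = (2*r) - (r) - (r) = 0
Every component ∇_k g_{ij} vanishes: the connection is metric compatible.
Yes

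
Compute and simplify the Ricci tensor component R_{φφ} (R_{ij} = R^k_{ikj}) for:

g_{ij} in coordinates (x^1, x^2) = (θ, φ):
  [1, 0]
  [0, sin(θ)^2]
Non-zero Christoffel symbols (Γ^k_{ij} = Γ^k_{ji}):
Γ^θ_{φ φ} = -sin(2*θ)/2
Γ^φ_{θ φ} = 1/tan(θ)
R^θ_{φ θ φ} = ∂_θ Γ^θ_{φ φ} - ∂_φ Γ^θ_{φ θ} + Γ^θ_{θ m} Γ^m_{φ φ} - Γ^θ_{φ m} Γ^m_{φ θ}
  = (-cos(2*θ)) - (0) + (0) - (-cos(θ)^2) = sin(θ)^2
R^φ_{φ φ φ} = 0 (a repeated index in an antisymmetric pair)
R_{φφ} = R^θ_{φ θ φ} + R^φ_{φ φ φ} = (sin(θ)^2) + (0) = sin(θ)^2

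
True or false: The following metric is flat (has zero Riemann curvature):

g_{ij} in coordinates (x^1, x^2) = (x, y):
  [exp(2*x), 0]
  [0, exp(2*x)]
Non-zero Christoffel symbols:
Γ^x_{x x} = 1
Γ^x_{y y} = -1
Γ^y_{x y} = 1
Ricci tensor: R_{xx} = 0, R_{xy} = 0, R_{yy} = 0
All R_{ij} vanish; in 2 dimensions the Riemann tensor is fully determined by the Ricci tensor, so R^i_{jkl} = 0: the metric is flat (curvilinear coordinates on flat space).
True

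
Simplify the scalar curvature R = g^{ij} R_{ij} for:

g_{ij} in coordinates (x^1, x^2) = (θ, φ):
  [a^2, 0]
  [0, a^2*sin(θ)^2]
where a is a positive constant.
Non-zero Christoffel symbols (Γ^k_{ij} = Γ^k_{ji}):
Γ^θ_{φ φ} = -sin(2*θ)/2
Γ^φ_{θ φ} = 1/tan(θ)
Ricci tensor (R_{ij} = R^k_{ikj}): R_{θθ} = 1, R_{θφ} = 0, R_{φφ} = sin(θ)^2
Inverse metric: g^{θθ} = 1/a^2, g^{φφ} = 1/(a^2*sin(θ)^2)
R = g^{ij} R_{ij} = (1/a^2)(1) + (1/(a^2*sin(θ)^2))(sin(θ)^2) = 2/a^2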